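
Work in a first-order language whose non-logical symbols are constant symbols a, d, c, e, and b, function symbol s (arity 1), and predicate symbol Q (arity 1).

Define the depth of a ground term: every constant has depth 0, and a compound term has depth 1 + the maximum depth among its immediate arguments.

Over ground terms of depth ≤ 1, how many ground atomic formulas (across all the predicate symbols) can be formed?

First count ground terms of depth ≤ 1.
Count level by level. With function symbols s/1, the terms of depth ≤ k are the 5 constants together with each function applied to depth-≤(k−1) tuples, so N_k = 5 + N_{k-1}.
N_0 = 5
N_1 = 5 + 5 = 10
Explicitly: a, d, c, e, b, s(a), s(d), s(c), s(e), s(b).
So |H| = 10.
For each predicate symbol, the number of ground atoms is |H| raised to its arity; summing:
  Q: 10
Total ground atoms: 10.

10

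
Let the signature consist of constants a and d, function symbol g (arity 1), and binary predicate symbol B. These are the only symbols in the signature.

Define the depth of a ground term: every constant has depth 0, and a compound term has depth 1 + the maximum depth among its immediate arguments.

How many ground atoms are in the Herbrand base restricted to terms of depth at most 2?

36

First count ground terms of depth ≤ 2.
Write N_k for the number of ground terms of depth ≤ k. A term of depth ≤ k is either a constant or a function symbol applied to arguments of depth ≤ k−1, so N_k = 2 + N_{k-1}.
N_0 = 2
N_1 = 2 + 2 = 4
N_2 = 2 + 4 = 6
So |H| = 6.
A ground atom is a predicate applied to a tuple of terms from H, so the count is the sum over predicates of |H|^arity:
  B: 6^2 = 36
Total ground atoms: 36.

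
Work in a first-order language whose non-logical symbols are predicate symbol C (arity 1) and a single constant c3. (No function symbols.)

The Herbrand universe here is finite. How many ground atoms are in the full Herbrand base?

1

With no function symbols, the Herbrand universe is just the 1 constant.
Ground atoms per predicate: C: 1.
Herbrand base size = 1 = 1.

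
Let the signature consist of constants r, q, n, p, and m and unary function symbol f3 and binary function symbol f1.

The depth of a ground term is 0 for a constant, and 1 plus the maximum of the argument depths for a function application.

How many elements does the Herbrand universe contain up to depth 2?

Write N_k for the number of ground terms of depth ≤ k. A term of depth ≤ k is either a constant or a function symbol applied to arguments of depth ≤ k−1, so N_k = 5 + N_{k-1} + N_{k-1}^2.
N_0 = 5
N_1 = 5 + 5 + 5^2 = 35
N_2 = 5 + 35 + 35^2 = 1265

1265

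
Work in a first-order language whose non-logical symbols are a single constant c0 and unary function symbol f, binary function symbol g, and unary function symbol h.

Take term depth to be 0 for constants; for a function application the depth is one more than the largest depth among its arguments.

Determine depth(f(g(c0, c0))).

2

depth(g(c0, c0)) = 1 + max(0, 0) = 1
depth(f(g(c0, c0))) = 1 + depth(g(c0, c0)) = 1 + 1 = 2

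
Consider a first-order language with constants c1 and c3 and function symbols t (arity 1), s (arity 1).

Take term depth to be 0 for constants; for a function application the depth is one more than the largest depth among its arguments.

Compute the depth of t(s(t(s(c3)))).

depth(s(c3)) = 1 + depth(c3) = 1 + 0 = 1
depth(t(s(c3))) = 1 + depth(s(c3)) = 1 + 1 = 2
depth(s(t(s(c3)))) = 1 + depth(t(s(c3))) = 1 + 2 = 3
depth(t(s(t(s(c3))))) = 1 + depth(s(t(s(c3)))) = 1 + 3 = 4

4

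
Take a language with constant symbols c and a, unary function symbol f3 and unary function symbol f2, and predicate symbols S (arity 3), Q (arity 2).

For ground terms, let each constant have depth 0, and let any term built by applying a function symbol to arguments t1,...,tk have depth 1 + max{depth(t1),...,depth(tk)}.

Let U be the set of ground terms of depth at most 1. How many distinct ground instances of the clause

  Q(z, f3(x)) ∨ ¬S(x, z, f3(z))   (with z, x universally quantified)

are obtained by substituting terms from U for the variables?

Ground terms of depth ≤ 1:
  Let N_k = |{terms of depth ≤ k}|. Then N_0 = 2 and N_k = 2 + N_{k-1} + N_{k-1} for k ≥ 1 (one summand per function symbol, arity giving the exponent).
  N_0 = 2
  N_1 = 2 + 2 + 2 = 6
So there are 6 ground terms available for substitution.
The clause has 2 distinct variables (z, x), each appearing in the body. In the free term algebra distinct substitutions yield syntactically distinct ground instances.
Number of ground instances = 6^2 = 36.

36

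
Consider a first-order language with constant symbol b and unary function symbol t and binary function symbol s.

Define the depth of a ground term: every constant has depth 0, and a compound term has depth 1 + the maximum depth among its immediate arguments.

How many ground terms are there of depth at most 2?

13

Let N_k count ground terms of depth at most k. Each non-constant term of depth ≤ k is some function symbol applied to depth-≤(k−1) arguments, giving N_k = 1 + N_{k-1} + N_{k-1}^2.
N_0 = 1
N_1 = 1 + 1 + 1^2 = 3
N_2 = 1 + 3 + 3^2 = 13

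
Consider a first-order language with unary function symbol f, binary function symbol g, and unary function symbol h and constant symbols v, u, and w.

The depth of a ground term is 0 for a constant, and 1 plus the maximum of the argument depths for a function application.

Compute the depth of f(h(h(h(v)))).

4

depth(h(v)) = 1 + depth(v) = 1 + 0 = 1
depth(h(h(v))) = 1 + depth(h(v)) = 1 + 1 = 2
depth(h(h(h(v)))) = 1 + depth(h(h(v))) = 1 + 2 = 3
depth(f(h(h(h(v))))) = 1 + depth(h(h(h(v)))) = 1 + 3 = 4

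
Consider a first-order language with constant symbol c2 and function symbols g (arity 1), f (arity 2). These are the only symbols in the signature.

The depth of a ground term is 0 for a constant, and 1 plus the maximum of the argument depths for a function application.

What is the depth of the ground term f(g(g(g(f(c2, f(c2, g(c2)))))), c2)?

depth(g(c2)) = 1 + depth(c2) = 1 + 0 = 1
depth(f(c2, g(c2))) = 1 + max(0, 1) = 2
depth(f(c2, f(c2, g(c2)))) = 1 + max(0, 2) = 3
depth(g(f(c2, f(c2, g(c2))))) = 1 + depth(f(c2, f(c2, g(c2)))) = 1 + 3 = 4
depth(g(g(f(c2, f(c2, g(c2)))))) = 1 + depth(g(f(c2, f(c2, g(c2))))) = 1 + 4 = 5
depth(g(g(g(f(c2, f(c2, g(c2))))))) = 1 + depth(g(g(f(c2, f(c2, g(c2)))))) = 1 + 5 = 6
depth(f(g(g(g(f(c2, f(c2, g(c2)))))), c2)) = 1 + max(6, 0) = 7

7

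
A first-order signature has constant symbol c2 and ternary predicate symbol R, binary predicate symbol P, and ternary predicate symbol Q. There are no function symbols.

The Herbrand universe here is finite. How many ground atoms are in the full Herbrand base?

With no function symbols, the Herbrand universe is just the 1 constant.
Ground atoms per predicate: R: 1^3 = 1, P: 1^2 = 1, Q: 1^3 = 1.
Herbrand base size = 1 + 1 + 1 = 3.

3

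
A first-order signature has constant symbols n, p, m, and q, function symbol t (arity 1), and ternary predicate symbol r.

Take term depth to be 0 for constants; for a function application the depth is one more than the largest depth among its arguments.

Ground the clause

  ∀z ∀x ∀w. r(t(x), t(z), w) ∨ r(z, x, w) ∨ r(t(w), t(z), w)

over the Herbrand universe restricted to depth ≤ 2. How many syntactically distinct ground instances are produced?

1728

Ground terms of depth ≤ 2:
  Let N_k = |{terms of depth ≤ k}|. Then N_0 = 4 and N_k = 4 + N_{k-1} for k ≥ 1 (one summand per function symbol, arity giving the exponent).
  N_0 = 4
  N_1 = 4 + 4 = 8
  N_2 = 4 + 8 = 12
  Explicitly: n, p, m, q, t(n), t(p), t(m), t(q), t(t(n)), t(t(p)), t(t(m)), t(t(q)).
So there are 12 ground terms available for substitution.
The body mentions every one of the 3 quantified variables; since ground terms form a free algebra, no two substitutions collapse to the same formula.
Number of ground instances = 12^3 = 1728.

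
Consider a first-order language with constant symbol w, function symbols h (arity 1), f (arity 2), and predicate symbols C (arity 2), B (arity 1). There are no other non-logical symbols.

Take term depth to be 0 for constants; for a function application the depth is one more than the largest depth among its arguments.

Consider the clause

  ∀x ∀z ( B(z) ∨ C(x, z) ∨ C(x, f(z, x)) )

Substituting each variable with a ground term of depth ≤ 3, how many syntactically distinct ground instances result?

Ground terms of depth ≤ 3:
  Count level by level. With function symbols h/1, f/2, the terms of depth ≤ k are the 1 constant together with each function applied to depth-≤(k−1) tuples, so N_k = 1 + N_{k-1} + N_{k-1}^2.
  N_0 = 1
  N_1 = 1 + 1 + 1^2 = 3
  N_2 = 1 + 3 + 3^2 = 13
  N_3 = 1 + 13 + 13^2 = 183
So there are 183 ground terms available for substitution.
The body mentions every one of the 2 quantified variables; since ground terms form a free algebra, no two substitutions collapse to the same formula.
Number of ground instances = 183^2 = 33489.

33489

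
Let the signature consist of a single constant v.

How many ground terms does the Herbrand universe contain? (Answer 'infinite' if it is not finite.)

There are no function symbols, so the only ground term is the single constant.
The Herbrand universe is {v}, finite with 1 element.

1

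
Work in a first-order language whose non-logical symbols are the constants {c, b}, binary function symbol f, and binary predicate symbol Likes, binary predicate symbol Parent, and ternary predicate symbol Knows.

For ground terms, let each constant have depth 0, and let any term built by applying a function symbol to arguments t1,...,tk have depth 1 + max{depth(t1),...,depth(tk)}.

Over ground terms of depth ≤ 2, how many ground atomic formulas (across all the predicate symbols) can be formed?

First count ground terms of depth ≤ 2.
Let N_k = |{terms of depth ≤ k}|. Then N_0 = 2 and N_k = 2 + N_{k-1}^2 for k ≥ 1 (one summand per function symbol, arity giving the exponent).
N_0 = 2
N_1 = 2 + 2^2 = 6
N_2 = 2 + 6^2 = 38
So |H| = 38.
For each predicate symbol, the number of ground atoms is |H| raised to its arity; summing:
  Likes: 38^2 = 1444;  Parent: 38^2 = 1444;  Knows: 38^3 = 54872
Total ground atoms: 1444 + 1444 + 54872 = 57760.

57760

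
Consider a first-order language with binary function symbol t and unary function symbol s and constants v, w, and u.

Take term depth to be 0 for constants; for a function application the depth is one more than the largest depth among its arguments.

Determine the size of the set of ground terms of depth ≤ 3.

59295

Write N_k for the number of ground terms of depth ≤ k. A term of depth ≤ k is either a constant or a function symbol applied to arguments of depth ≤ k−1, so N_k = 3 + N_{k-1}^2 + N_{k-1}.
N_0 = 3
N_1 = 3 + 3^2 + 3 = 15
N_2 = 3 + 15^2 + 15 = 243
N_3 = 3 + 243^2 + 243 = 59295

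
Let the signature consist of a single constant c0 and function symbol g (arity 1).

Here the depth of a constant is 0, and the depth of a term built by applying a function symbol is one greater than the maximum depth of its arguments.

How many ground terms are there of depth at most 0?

Count level by level. With function symbols g/1, the terms of depth ≤ k are the 1 constant together with each function applied to depth-≤(k−1) tuples, so N_k = 1 + N_{k-1}.
N_0 = 1

1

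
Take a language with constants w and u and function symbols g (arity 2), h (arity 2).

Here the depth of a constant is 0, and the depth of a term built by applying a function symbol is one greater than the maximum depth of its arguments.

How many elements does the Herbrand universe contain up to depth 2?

202

If N_k denotes the number of depth-≤k ground terms, the 2 constants give N_0 = 2, and each function symbol of arity r contributes N_{k-1}^r new terms at level k: N_k = 2 + N_{k-1}^2 + N_{k-1}^2.
N_0 = 2
N_1 = 2 + 2^2 + 2^2 = 10
N_2 = 2 + 10^2 + 10^2 = 202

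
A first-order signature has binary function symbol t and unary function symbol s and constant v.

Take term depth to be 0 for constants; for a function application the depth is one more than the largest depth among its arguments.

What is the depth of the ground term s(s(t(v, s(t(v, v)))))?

5

depth(t(v, v)) = 1 + max(0, 0) = 1
depth(s(t(v, v))) = 1 + depth(t(v, v)) = 1 + 1 = 2
depth(t(v, s(t(v, v)))) = 1 + max(0, 2) = 3
depth(s(t(v, s(t(v, v))))) = 1 + depth(t(v, s(t(v, v)))) = 1 + 3 = 4
depth(s(s(t(v, s(t(v, v)))))) = 1 + depth(s(t(v, s(t(v, v))))) = 1 + 4 = 5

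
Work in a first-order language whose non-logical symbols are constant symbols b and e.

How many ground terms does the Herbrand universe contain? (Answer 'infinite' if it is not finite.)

There are no function symbols, so every ground term is one of the 2 constants.
The Herbrand universe is {b, e}, which is finite with 2 elements.

2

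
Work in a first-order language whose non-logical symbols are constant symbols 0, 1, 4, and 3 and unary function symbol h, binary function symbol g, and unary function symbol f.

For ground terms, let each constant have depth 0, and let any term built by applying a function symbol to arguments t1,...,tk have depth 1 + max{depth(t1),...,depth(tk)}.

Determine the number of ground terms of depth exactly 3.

Count level by level. With function symbols h/1, g/2, f/1, the terms of depth ≤ k are the 4 constants together with each function applied to depth-≤(k−1) tuples, so N_k = 4 + N_{k-1} + N_{k-1}^2 + N_{k-1}.
N_0 = 4
N_1 = 4 + 4 + 4^2 + 4 = 28
N_2 = 4 + 28 + 28^2 + 28 = 844
N_3 = 4 + 844 + 844^2 + 844 = 714028
Terms of depth exactly 3: N_3 − N_2 = 714028 − 844 = 713184.

713184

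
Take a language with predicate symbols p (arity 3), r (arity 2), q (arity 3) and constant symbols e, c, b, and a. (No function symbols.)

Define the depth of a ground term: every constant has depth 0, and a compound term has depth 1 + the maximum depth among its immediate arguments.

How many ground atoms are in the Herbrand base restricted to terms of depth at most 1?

144

First count ground terms of depth ≤ 1.
With no function symbols every ground term is a constant, so there are exactly 4 ground terms at every depth bound.
N_0 = 4
N_1 = 4
So |H| = 4.
Each predicate of arity r yields |H|^r ground atoms (one per choice of an r-tuple from H):
  p: 4^3 = 64;  r: 4^2 = 16;  q: 4^3 = 64
Total ground atoms: 64 + 16 + 64 = 144.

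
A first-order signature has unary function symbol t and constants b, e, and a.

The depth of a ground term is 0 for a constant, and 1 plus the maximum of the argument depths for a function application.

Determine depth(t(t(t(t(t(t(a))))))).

6

depth(t(a)) = 1 + depth(a) = 1 + 0 = 1
depth(t(t(a))) = 1 + depth(t(a)) = 1 + 1 = 2
depth(t(t(t(a)))) = 1 + depth(t(t(a))) = 1 + 2 = 3
depth(t(t(t(t(a))))) = 1 + depth(t(t(t(a)))) = 1 + 3 = 4
depth(t(t(t(t(t(a)))))) = 1 + depth(t(t(t(t(a))))) = 1 + 4 = 5
depth(t(t(t(t(t(t(a))))))) = 1 + depth(t(t(t(t(t(a)))))) = 1 + 5 = 6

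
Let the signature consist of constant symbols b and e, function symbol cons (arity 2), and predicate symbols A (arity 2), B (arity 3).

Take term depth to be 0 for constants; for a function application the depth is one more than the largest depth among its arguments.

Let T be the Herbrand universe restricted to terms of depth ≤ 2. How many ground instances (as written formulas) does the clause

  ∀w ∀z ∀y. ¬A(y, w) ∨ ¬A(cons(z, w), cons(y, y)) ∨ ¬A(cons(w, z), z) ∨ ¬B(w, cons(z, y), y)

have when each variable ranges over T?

Ground terms of depth ≤ 2:
  Write N_k for the number of ground terms of depth ≤ k. A term of depth ≤ k is either a constant or a function symbol applied to arguments of depth ≤ k−1, so N_k = 2 + N_{k-1}^2.
  N_0 = 2
  N_1 = 2 + 2^2 = 6
  N_2 = 2 + 6^2 = 38
So there are 38 ground terms available for substitution.
Each of w, z, y ranges independently over the available ground terms, and distinct assignments produce distinct instances.
Number of ground instances = 38^3 = 54872.

54872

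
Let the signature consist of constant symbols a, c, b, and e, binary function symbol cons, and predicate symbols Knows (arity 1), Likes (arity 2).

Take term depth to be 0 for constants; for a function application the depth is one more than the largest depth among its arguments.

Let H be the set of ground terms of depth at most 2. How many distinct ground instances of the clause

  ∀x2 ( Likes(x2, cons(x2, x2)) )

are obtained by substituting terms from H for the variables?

404

Ground terms of depth ≤ 2:
  Count level by level. With function symbols cons/2, the terms of depth ≤ k are the 4 constants together with each function applied to depth-≤(k−1) tuples, so N_k = 4 + N_{k-1}^2.
  N_0 = 4
  N_1 = 4 + 4^2 = 20
  N_2 = 4 + 20^2 = 404
So there are 404 ground terms available for substitution.
The clause has 1 distinct variable (x2), which appears in the body. In the free term algebra distinct substitutions yield syntactically distinct ground instances.
Number of ground instances = 404.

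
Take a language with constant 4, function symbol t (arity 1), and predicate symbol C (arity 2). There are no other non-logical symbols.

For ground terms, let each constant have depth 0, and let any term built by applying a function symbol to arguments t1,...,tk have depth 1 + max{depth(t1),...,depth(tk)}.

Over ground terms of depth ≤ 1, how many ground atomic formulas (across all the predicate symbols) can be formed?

4

First count ground terms of depth ≤ 1.
Write N_k for the number of ground terms of depth ≤ k. A term of depth ≤ k is either a constant or a function symbol applied to arguments of depth ≤ k−1, so N_k = 1 + N_{k-1}.
N_0 = 1
N_1 = 1 + 1 = 2
Explicitly: 4, t(4).
So |H| = 2.
A ground atom is a predicate applied to a tuple of terms from H, so the count is the sum over predicates of |H|^arity:
  C: 2^2 = 4
Total ground atoms: 4.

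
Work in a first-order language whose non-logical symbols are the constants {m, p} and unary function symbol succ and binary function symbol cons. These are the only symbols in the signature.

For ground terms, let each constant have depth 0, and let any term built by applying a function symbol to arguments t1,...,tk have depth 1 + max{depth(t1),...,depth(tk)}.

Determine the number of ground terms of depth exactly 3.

5478

Count level by level. With function symbols succ/1, cons/2, the terms of depth ≤ k are the 2 constants together with each function applied to depth-≤(k−1) tuples, so N_k = 2 + N_{k-1} + N_{k-1}^2.
N_0 = 2
N_1 = 2 + 2 + 2^2 = 8
N_2 = 2 + 8 + 8^2 = 74
N_3 = 2 + 74 + 74^2 = 5552
Terms of depth exactly 3: N_3 − N_2 = 5552 − 74 = 5478.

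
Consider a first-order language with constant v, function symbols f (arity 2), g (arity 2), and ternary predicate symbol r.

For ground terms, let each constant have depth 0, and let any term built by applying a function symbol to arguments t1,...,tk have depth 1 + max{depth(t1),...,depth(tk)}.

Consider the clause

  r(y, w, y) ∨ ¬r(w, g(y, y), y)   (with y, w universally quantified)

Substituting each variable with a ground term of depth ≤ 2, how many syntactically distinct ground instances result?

361

Ground terms of depth ≤ 2:
  Write N_k for the number of ground terms of depth ≤ k. A term of depth ≤ k is either a constant or a function symbol applied to arguments of depth ≤ k−1, so N_k = 1 + N_{k-1}^2 + N_{k-1}^2.
  N_0 = 1
  N_1 = 1 + 1^2 + 1^2 = 3
  N_2 = 1 + 3^2 + 3^2 = 19
So there are 19 ground terms available for substitution.
Each of y, w ranges independently over the available ground terms, and distinct assignments produce distinct instances.
Number of ground instances = 19^2 = 361.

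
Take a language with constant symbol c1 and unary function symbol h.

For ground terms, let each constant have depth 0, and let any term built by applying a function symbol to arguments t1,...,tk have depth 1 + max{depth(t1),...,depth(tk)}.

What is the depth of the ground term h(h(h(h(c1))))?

4

depth(h(c1)) = 1 + depth(c1) = 1 + 0 = 1
depth(h(h(c1))) = 1 + depth(h(c1)) = 1 + 1 = 2
depth(h(h(h(c1)))) = 1 + depth(h(h(c1))) = 1 + 2 = 3
depth(h(h(h(h(c1))))) = 1 + depth(h(h(h(c1)))) = 1 + 3 = 4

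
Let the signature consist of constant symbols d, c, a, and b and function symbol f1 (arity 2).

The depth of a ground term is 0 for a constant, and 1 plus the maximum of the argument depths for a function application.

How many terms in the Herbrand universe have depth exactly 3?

162816

Let N_k = |{terms of depth ≤ k}|. Then N_0 = 4 and N_k = 4 + N_{k-1}^2 for k ≥ 1 (one summand per function symbol, arity giving the exponent).
N_0 = 4
N_1 = 4 + 4^2 = 20
N_2 = 4 + 20^2 = 404
N_3 = 4 + 404^2 = 163220
Terms of depth exactly 3: N_3 − N_2 = 163220 − 404 = 162816.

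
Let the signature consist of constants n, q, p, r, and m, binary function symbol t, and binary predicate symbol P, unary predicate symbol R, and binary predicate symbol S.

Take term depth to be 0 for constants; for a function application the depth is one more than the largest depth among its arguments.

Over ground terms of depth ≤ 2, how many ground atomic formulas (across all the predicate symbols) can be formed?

First count ground terms of depth ≤ 2.
Write N_k for the number of ground terms of depth ≤ k. A term of depth ≤ k is either a constant or a function symbol applied to arguments of depth ≤ k−1, so N_k = 5 + N_{k-1}^2.
N_0 = 5
N_1 = 5 + 5^2 = 30
N_2 = 5 + 30^2 = 905
So |H| = 905.
A ground atom is a predicate applied to a tuple of terms from H, so the count is the sum over predicates of |H|^arity:
  P: 905^2 = 819025;  R: 905;  S: 905^2 = 819025
Total ground atoms: 819025 + 905 + 819025 = 1638955.

1638955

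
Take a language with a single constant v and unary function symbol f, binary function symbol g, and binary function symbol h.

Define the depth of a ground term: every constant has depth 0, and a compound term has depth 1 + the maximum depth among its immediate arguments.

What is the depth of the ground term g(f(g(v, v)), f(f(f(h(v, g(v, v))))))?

6

depth(g(v, v)) = 1 + max(0, 0) = 1
depth(f(g(v, v))) = 1 + depth(g(v, v)) = 1 + 1 = 2
depth(h(v, g(v, v))) = 1 + max(0, 1) = 2
depth(f(h(v, g(v, v)))) = 1 + depth(h(v, g(v, v))) = 1 + 2 = 3
depth(f(f(h(v, g(v, v))))) = 1 + depth(f(h(v, g(v, v)))) = 1 + 3 = 4
depth(f(f(f(h(v, g(v, v)))))) = 1 + depth(f(f(h(v, g(v, v))))) = 1 + 4 = 5
depth(g(f(g(v, v)), f(f(f(h(v, g(v, v))))))) = 1 + max(2, 5) = 6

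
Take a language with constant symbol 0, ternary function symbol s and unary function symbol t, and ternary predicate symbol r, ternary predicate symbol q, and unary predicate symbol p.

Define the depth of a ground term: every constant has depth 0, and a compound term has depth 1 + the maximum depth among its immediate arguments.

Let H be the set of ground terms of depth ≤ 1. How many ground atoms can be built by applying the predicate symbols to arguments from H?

57

First count ground terms of depth ≤ 1.
Write N_k for the number of ground terms of depth ≤ k. A term of depth ≤ k is either a constant or a function symbol applied to arguments of depth ≤ k−1, so N_k = 1 + N_{k-1}^3 + N_{k-1}.
N_0 = 1
N_1 = 1 + 1^3 + 1 = 3
So |H| = 3.
For each predicate symbol, the number of ground atoms is |H| raised to its arity; summing:
  r: 3^3 = 27;  q: 3^3 = 27;  p: 3
Total ground atoms: 27 + 27 + 3 = 57.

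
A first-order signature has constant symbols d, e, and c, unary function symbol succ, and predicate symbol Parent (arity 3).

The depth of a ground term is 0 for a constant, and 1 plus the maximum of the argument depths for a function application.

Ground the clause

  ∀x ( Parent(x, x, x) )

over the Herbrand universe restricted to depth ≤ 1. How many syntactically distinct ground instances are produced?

Ground terms of depth ≤ 1:
  Let N_k count ground terms of depth at most k. Each non-constant term of depth ≤ k is some function symbol applied to depth-≤(k−1) arguments, giving N_k = 3 + N_{k-1}.
  N_0 = 3
  N_1 = 3 + 3 = 6
  Explicitly: d, e, c, succ(d), succ(e), succ(c).
So there are 6 ground terms available for substitution.
The body mentions the single quantified variable x; since ground terms form a free algebra, no two substitutions collapse to the same formula.
Number of ground instances = 6.

6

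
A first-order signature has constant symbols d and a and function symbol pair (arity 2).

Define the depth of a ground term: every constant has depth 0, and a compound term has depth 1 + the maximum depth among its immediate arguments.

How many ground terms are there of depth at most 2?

Write N_k for the number of ground terms of depth ≤ k. A term of depth ≤ k is either a constant or a function symbol applied to arguments of depth ≤ k−1, so N_k = 2 + N_{k-1}^2.
N_0 = 2
N_1 = 2 + 2^2 = 6
N_2 = 2 + 6^2 = 38

38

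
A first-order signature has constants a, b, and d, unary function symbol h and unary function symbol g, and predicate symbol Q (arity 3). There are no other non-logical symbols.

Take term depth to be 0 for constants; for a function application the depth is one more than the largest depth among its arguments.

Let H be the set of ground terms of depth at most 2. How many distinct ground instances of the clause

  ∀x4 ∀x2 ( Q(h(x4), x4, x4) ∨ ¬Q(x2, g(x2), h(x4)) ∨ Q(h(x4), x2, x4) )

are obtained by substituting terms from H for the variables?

Ground terms of depth ≤ 2:
  If N_k denotes the number of depth-≤k ground terms, the 3 constants give N_0 = 3, and each function symbol of arity r contributes N_{k-1}^r new terms at level k: N_k = 3 + N_{k-1} + N_{k-1}.
  N_0 = 3
  N_1 = 3 + 3 + 3 = 9
  N_2 = 3 + 9 + 9 = 21
So there are 21 ground terms available for substitution.
There are 2 variables to instantiate (x4, x2), each occurring in at least one literal, so different choices give different ground instances.
Number of ground instances = 21^2 = 441.

441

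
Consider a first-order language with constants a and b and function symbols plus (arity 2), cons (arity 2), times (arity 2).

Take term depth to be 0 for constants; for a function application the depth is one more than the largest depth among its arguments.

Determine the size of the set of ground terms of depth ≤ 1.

14

Let N_k count ground terms of depth at most k. Each non-constant term of depth ≤ k is some function symbol applied to depth-≤(k−1) arguments, giving N_k = 2 + N_{k-1}^2 + N_{k-1}^2 + N_{k-1}^2.
N_0 = 2
N_1 = 2 + 2^2 + 2^2 + 2^2 = 14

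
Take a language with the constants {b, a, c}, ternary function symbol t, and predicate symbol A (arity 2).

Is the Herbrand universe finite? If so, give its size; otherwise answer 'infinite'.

The signature has at least one function symbol (t, arity 3) and at least one constant (b).
Iterating t gives infinitely many distinct ground terms: b, t(b, b, b), t(t(b, b, b), t(b, b, b), t(b, b, b)), ...
So the Herbrand universe is infinite.

infinite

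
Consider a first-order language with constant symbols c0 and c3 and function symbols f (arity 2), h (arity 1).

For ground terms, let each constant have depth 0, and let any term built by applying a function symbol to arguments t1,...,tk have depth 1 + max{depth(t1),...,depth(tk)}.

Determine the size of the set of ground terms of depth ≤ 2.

Let N_k = |{terms of depth ≤ k}|. Then N_0 = 2 and N_k = 2 + N_{k-1}^2 + N_{k-1} for k ≥ 1 (one summand per function symbol, arity giving the exponent).
N_0 = 2
N_1 = 2 + 2^2 + 2 = 8
N_2 = 2 + 8^2 + 8 = 74

74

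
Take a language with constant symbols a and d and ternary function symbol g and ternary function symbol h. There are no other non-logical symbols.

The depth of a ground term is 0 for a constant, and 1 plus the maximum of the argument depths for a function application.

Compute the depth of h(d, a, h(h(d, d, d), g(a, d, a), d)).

depth(h(d, d, d)) = 1 + max(0, 0, 0) = 1
depth(g(a, d, a)) = 1 + max(0, 0, 0) = 1
depth(h(h(d, d, d), g(a, d, a), d)) = 1 + max(1, 1, 0) = 2
depth(h(d, a, h(h(d, d, d), g(a, d, a), d))) = 1 + max(0, 0, 2) = 3

3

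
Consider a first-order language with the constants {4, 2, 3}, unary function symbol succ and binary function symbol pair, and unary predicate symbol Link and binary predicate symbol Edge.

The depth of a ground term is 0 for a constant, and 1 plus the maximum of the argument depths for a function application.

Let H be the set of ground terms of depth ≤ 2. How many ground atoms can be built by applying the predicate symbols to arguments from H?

First count ground terms of depth ≤ 2.
Let N_k = |{terms of depth ≤ k}|. Then N_0 = 3 and N_k = 3 + N_{k-1} + N_{k-1}^2 for k ≥ 1 (one summand per function symbol, arity giving the exponent).
N_0 = 3
N_1 = 3 + 3 + 3^2 = 15
N_2 = 3 + 15 + 15^2 = 243
So |H| = 243.
Each predicate of arity r yields |H|^r ground atoms (one per choice of an r-tuple from H):
  Link: 243;  Edge: 243^2 = 59049
Total ground atoms: 243 + 59049 = 59292.

59292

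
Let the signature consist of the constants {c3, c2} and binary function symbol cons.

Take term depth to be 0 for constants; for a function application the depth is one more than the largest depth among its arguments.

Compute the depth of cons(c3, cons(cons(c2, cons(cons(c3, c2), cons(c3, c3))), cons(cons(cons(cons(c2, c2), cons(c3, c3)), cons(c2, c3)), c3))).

depth(cons(c3, c2)) = 1 + max(0, 0) = 1
depth(cons(c3, c3)) = 1 + max(0, 0) = 1
depth(cons(cons(c3, c2), cons(c3, c3))) = 1 + max(1, 1) = 2
depth(cons(c2, cons(cons(c3, c2), cons(c3, c3)))) = 1 + max(0, 2) = 3
depth(cons(c2, c2)) = 1 + max(0, 0) = 1
depth(cons(cons(c2, c2), cons(c3, c3))) = 1 + max(1, 1) = 2
depth(cons(c2, c3)) = 1 + max(0, 0) = 1
depth(cons(cons(cons(c2, c2), cons(c3, c3)), cons(c2, c3))) = 1 + max(2, 1) = 3
depth(cons(cons(cons(cons(c2, c2), cons(c3, c3)), cons(c2, c3)), c3)) = 1 + max(3, 0) = 4
depth(cons(cons(c2, cons(cons(c3, c2), cons(c3, c3))), cons(cons(cons(cons(c2, c2), cons(c3, c3)), cons(c2, c3)), c3))) = 1 + max(3, 4) = 5
depth(cons(c3, cons(cons(c2, cons(cons(c3, c2), cons(c3, c3))), cons(cons(cons(cons(c2, c2), cons(c3, c3)), cons(c2, c3)), c3)))) = 1 + max(0, 5) = 6

6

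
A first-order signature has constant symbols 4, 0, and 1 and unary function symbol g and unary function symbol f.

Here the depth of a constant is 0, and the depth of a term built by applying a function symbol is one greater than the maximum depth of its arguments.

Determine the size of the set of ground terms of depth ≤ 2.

Write N_k for the number of ground terms of depth ≤ k. A term of depth ≤ k is either a constant or a function symbol applied to arguments of depth ≤ k−1, so N_k = 3 + N_{k-1} + N_{k-1}.
N_0 = 3
N_1 = 3 + 3 + 3 = 9
N_2 = 3 + 9 + 9 = 21

21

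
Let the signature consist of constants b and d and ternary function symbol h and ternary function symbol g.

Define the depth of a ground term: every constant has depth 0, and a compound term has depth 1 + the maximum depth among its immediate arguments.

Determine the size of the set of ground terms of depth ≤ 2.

11666

Write N_k for the number of ground terms of depth ≤ k. A term of depth ≤ k is either a constant or a function symbol applied to arguments of depth ≤ k−1, so N_k = 2 + N_{k-1}^3 + N_{k-1}^3.
N_0 = 2
N_1 = 2 + 2^3 + 2^3 = 18
N_2 = 2 + 18^3 + 18^3 = 11666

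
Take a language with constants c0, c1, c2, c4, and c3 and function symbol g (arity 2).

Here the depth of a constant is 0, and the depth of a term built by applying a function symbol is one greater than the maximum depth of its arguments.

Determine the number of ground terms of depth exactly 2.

Let N_k = |{terms of depth ≤ k}|. Then N_0 = 5 and N_k = 5 + N_{k-1}^2 for k ≥ 1 (one summand per function symbol, arity giving the exponent).
N_0 = 5
N_1 = 5 + 5^2 = 30
N_2 = 5 + 30^2 = 905
Terms of depth exactly 2: N_2 − N_1 = 905 − 30 = 875.

875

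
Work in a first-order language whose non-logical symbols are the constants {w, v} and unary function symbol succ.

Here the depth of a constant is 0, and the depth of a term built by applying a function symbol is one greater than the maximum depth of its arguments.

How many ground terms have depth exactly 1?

2

Let N_k = |{terms of depth ≤ k}|. Then N_0 = 2 and N_k = 2 + N_{k-1} for k ≥ 1 (one summand per function symbol, arity giving the exponent).
N_0 = 2
N_1 = 2 + 2 = 4
Terms of depth exactly 1: N_1 − N_0 = 4 − 2 = 2.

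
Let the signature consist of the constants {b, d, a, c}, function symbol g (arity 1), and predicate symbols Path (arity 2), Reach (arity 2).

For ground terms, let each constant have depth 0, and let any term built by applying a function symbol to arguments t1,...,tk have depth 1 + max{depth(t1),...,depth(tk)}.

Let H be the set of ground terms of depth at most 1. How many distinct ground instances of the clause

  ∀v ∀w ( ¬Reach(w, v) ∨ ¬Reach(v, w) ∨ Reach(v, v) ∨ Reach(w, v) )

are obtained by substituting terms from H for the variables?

64

Ground terms of depth ≤ 1:
  If N_k denotes the number of depth-≤k ground terms, the 4 constants give N_0 = 4, and each function symbol of arity r contributes N_{k-1}^r new terms at level k: N_k = 4 + N_{k-1}.
  N_0 = 4
  N_1 = 4 + 4 = 8
  Explicitly: b, d, a, c, g(b), g(d), g(a), g(c).
So there are 8 ground terms available for substitution.
Each of v, w ranges independently over the available ground terms, and distinct assignments produce distinct instances.
Number of ground instances = 8^2 = 64.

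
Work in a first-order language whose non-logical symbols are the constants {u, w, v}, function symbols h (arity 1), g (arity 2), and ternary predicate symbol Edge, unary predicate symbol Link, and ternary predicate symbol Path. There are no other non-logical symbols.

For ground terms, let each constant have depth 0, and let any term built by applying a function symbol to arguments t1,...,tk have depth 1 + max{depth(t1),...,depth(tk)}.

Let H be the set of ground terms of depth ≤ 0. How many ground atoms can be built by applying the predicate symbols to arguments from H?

First count ground terms of depth ≤ 0.
Let N_k = |{terms of depth ≤ k}|. Then N_0 = 3 and N_k = 3 + N_{k-1} + N_{k-1}^2 for k ≥ 1 (one summand per function symbol, arity giving the exponent).
N_0 = 3
So |H| = 3.
For each predicate symbol, the number of ground atoms is |H| raised to its arity; summing:
  Edge: 3^3 = 27;  Link: 3;  Path: 3^3 = 27
Total ground atoms: 27 + 3 + 27 = 57.

57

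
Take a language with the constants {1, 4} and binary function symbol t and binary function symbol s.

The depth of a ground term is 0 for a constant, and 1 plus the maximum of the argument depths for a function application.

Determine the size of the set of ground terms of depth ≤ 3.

81610

Let N_k count ground terms of depth at most k. Each non-constant term of depth ≤ k is some function symbol applied to depth-≤(k−1) arguments, giving N_k = 2 + N_{k-1}^2 + N_{k-1}^2.
N_0 = 2
N_1 = 2 + 2^2 + 2^2 = 10
N_2 = 2 + 10^2 + 10^2 = 202
N_3 = 2 + 202^2 + 202^2 = 81610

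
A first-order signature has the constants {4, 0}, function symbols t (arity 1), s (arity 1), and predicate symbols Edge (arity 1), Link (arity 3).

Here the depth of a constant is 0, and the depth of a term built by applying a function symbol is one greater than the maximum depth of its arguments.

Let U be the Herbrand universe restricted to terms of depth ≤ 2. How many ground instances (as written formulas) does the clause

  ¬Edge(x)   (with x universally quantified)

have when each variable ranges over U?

Ground terms of depth ≤ 2:
  If N_k denotes the number of depth-≤k ground terms, the 2 constants give N_0 = 2, and each function symbol of arity r contributes N_{k-1}^r new terms at level k: N_k = 2 + N_{k-1} + N_{k-1}.
  N_0 = 2
  N_1 = 2 + 2 + 2 = 6
  N_2 = 2 + 6 + 6 = 14
So there are 14 ground terms available for substitution.
There is 1 variable to instantiate (x),  occurring in at least one literal, so different choices give different ground instances.
Number of ground instances = 14.

14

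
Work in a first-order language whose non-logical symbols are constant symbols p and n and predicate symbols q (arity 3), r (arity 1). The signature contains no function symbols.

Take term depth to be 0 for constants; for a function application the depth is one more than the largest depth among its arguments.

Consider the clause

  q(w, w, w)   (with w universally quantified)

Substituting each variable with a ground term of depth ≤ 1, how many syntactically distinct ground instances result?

2

Ground terms of depth ≤ 1:
  With no function symbols every ground term is a constant, so there are exactly 2 ground terms at every depth bound.
  N_0 = 2
  N_1 = 2
  Explicitly: p, n.
So there are 2 ground terms available for substitution.
There is 1 variable to instantiate (w),  occurring in at least one literal, so different choices give different ground instances.
Number of ground instances = 2.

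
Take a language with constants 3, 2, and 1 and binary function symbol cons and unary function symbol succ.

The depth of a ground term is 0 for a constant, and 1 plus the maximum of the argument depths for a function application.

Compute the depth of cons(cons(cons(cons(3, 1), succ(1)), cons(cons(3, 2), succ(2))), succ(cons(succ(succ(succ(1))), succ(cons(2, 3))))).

depth(cons(3, 1)) = 1 + max(0, 0) = 1
depth(succ(1)) = 1 + depth(1) = 1 + 0 = 1
depth(cons(cons(3, 1), succ(1))) = 1 + max(1, 1) = 2
depth(cons(3, 2)) = 1 + max(0, 0) = 1
depth(succ(2)) = 1 + depth(2) = 1 + 0 = 1
depth(cons(cons(3, 2), succ(2))) = 1 + max(1, 1) = 2
depth(cons(cons(cons(3, 1), succ(1)), cons(cons(3, 2), succ(2)))) = 1 + max(2, 2) = 3
depth(succ(succ(1))) = 1 + depth(succ(1)) = 1 + 1 = 2
depth(succ(succ(succ(1)))) = 1 + depth(succ(succ(1))) = 1 + 2 = 3
depth(cons(2, 3)) = 1 + max(0, 0) = 1
depth(succ(cons(2, 3))) = 1 + depth(cons(2, 3)) = 1 + 1 = 2
depth(cons(succ(succ(succ(1))), succ(cons(2, 3)))) = 1 + max(3, 2) = 4
depth(succ(cons(succ(succ(succ(1))), succ(cons(2, 3))))) = 1 + depth(cons(succ(succ(succ(1))), succ(cons(2, 3)))) = 1 + 4 = 5
depth(cons(cons(cons(cons(3, 1), succ(1)), cons(cons(3, 2), succ(2))), succ(cons(succ(succ(succ(1))), succ(cons(2, 3)))))) = 1 + max(3, 5) = 6

6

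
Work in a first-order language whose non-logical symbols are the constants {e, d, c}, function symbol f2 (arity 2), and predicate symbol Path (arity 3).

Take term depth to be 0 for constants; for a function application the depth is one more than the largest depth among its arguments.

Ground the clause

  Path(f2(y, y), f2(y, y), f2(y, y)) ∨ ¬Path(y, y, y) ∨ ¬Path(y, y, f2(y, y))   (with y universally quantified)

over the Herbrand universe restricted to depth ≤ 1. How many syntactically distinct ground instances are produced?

Ground terms of depth ≤ 1:
  If N_k denotes the number of depth-≤k ground terms, the 3 constants give N_0 = 3, and each function symbol of arity r contributes N_{k-1}^r new terms at level k: N_k = 3 + N_{k-1}^2.
  N_0 = 3
  N_1 = 3 + 3^2 = 12
So there are 12 ground terms available for substitution.
The clause has 1 distinct variable (y), which appears in the body. In the free term algebra distinct substitutions yield syntactically distinct ground instances.
Number of ground instances = 12.

12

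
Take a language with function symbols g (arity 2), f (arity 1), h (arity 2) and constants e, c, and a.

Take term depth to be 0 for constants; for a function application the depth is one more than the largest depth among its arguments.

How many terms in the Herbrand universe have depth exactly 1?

21

Count level by level. With function symbols g/2, f/1, h/2, the terms of depth ≤ k are the 3 constants together with each function applied to depth-≤(k−1) tuples, so N_k = 3 + N_{k-1}^2 + N_{k-1} + N_{k-1}^2.
N_0 = 3
N_1 = 3 + 3^2 + 3 + 3^2 = 24
Terms of depth exactly 1: N_1 − N_0 = 24 − 3 = 21.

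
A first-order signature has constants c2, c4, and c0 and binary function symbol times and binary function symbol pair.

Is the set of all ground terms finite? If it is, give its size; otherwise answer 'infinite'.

infinite

The signature has at least one function symbol (times, arity 2) and at least one constant (c2).
Iterating times gives infinitely many distinct ground terms: c2, times(c2, c2), times(times(c2, c2), times(c2, c2)), ...
So the Herbrand universe is infinite.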